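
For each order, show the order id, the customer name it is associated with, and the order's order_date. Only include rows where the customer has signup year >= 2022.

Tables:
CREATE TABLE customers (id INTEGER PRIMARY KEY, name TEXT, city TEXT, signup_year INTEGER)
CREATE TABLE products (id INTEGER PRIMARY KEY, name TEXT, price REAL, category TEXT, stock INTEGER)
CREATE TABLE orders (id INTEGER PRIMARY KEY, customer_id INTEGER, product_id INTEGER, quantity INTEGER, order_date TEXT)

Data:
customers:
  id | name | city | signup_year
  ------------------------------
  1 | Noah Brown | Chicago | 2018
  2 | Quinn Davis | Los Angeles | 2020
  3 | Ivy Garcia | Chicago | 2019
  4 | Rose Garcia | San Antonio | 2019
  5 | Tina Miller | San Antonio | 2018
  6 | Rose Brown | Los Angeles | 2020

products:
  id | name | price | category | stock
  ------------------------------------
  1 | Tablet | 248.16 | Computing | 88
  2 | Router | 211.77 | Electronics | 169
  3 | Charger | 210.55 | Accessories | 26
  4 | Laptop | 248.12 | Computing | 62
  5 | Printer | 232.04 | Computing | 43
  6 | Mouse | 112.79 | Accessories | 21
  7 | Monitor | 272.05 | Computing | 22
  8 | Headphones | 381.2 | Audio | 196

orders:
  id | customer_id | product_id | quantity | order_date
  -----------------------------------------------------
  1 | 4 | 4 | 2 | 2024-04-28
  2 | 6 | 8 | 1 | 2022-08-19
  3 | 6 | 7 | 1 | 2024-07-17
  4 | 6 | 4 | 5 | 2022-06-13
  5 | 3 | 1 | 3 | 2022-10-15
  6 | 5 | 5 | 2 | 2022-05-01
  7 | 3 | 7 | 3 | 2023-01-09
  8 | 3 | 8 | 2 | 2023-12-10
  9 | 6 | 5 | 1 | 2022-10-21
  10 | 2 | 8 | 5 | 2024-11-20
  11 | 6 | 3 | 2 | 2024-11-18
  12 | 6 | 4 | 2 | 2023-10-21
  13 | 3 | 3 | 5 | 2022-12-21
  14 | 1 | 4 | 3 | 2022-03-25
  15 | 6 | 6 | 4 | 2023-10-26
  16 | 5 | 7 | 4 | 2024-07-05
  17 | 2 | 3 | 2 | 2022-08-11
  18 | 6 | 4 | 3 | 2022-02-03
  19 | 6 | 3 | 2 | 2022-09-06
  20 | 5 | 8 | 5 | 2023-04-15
SELECT c.id, p.name AS customer, c.order_date FROM orders c JOIN customers p ON c.customer_id = p.id WHERE p.signup_year >= 2022

Execution result:
(no rows)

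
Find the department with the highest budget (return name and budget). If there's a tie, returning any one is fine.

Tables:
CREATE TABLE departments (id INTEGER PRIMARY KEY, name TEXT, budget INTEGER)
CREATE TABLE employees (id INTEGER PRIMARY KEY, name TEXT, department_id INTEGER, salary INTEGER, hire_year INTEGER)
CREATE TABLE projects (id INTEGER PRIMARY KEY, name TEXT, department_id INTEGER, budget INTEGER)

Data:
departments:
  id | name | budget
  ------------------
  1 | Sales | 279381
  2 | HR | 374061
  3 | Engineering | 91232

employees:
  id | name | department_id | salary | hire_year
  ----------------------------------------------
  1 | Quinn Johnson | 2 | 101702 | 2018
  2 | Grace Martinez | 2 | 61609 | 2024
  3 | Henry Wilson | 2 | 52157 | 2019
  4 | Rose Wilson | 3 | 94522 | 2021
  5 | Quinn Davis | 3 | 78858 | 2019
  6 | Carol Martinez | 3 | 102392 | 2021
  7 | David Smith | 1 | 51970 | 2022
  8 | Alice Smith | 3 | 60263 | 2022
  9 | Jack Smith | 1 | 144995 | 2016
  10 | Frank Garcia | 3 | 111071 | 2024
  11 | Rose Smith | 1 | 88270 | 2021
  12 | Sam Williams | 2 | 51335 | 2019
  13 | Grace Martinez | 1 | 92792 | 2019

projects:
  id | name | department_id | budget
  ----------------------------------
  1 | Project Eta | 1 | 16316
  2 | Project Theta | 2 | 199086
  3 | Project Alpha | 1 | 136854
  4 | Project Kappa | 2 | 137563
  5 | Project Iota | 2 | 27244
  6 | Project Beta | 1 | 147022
SELECT name, budget FROM departments ORDER BY budget DESC LIMIT 1

Execution result:
name | budget
HR | 374061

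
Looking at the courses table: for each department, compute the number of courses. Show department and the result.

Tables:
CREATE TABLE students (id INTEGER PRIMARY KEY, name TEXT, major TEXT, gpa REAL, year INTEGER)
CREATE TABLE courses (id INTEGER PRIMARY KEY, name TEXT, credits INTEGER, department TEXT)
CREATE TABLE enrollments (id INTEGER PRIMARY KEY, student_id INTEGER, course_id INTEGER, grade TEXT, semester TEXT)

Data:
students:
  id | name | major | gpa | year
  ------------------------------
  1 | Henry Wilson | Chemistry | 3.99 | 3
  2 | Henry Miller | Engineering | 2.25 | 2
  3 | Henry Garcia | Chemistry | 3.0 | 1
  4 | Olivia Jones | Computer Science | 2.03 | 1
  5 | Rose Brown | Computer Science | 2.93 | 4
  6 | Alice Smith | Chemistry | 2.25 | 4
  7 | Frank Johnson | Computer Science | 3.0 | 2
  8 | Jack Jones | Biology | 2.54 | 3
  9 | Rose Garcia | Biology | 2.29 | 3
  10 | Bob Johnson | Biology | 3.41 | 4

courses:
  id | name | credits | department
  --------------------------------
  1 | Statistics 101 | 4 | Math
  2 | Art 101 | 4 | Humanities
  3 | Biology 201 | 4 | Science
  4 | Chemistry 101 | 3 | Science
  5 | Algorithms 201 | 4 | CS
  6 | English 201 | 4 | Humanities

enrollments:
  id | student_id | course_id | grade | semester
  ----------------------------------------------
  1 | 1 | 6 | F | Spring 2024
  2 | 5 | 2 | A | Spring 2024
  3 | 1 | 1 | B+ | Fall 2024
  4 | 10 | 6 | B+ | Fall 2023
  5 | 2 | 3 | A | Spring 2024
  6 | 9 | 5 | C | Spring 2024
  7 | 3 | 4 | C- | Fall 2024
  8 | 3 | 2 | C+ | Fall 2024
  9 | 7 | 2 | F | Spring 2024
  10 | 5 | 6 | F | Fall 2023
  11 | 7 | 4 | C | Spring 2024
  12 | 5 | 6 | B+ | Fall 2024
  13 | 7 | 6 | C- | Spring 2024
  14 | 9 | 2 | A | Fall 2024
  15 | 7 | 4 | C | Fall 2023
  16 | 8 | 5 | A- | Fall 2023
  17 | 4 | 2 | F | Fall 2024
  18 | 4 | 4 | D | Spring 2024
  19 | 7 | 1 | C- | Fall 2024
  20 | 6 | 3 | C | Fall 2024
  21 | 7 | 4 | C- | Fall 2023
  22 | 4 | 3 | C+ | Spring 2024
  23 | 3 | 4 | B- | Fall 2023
SELECT department, COUNT(*) AS n FROM courses GROUP BY department

Execution result:
department | n
CS | 1
Humanities | 2
Math | 1
Science | 2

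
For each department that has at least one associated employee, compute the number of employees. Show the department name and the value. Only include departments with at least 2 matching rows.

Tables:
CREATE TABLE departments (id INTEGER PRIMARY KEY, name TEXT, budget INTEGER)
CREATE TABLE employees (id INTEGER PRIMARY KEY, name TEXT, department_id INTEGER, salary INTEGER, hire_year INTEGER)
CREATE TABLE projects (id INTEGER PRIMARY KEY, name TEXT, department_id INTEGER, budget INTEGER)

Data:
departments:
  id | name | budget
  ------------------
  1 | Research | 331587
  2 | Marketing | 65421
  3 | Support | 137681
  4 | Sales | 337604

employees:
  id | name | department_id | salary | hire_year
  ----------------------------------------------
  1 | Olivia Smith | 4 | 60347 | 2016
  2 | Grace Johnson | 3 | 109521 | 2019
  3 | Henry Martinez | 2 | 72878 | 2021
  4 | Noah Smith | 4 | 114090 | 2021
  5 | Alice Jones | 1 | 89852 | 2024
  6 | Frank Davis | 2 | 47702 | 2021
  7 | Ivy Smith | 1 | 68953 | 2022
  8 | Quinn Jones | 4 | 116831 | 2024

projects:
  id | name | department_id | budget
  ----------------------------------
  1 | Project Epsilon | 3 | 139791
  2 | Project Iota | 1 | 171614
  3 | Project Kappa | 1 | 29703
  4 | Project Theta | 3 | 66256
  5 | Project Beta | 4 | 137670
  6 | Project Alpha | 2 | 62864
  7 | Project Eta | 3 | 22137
SELECT p.name, COUNT(*) AS n FROM employees c JOIN departments p ON c.department_id = p.id GROUP BY p.id, p.name HAVING COUNT(*) >= 2

Execution result:
name | n
Research | 2
Marketing | 2
Sales | 3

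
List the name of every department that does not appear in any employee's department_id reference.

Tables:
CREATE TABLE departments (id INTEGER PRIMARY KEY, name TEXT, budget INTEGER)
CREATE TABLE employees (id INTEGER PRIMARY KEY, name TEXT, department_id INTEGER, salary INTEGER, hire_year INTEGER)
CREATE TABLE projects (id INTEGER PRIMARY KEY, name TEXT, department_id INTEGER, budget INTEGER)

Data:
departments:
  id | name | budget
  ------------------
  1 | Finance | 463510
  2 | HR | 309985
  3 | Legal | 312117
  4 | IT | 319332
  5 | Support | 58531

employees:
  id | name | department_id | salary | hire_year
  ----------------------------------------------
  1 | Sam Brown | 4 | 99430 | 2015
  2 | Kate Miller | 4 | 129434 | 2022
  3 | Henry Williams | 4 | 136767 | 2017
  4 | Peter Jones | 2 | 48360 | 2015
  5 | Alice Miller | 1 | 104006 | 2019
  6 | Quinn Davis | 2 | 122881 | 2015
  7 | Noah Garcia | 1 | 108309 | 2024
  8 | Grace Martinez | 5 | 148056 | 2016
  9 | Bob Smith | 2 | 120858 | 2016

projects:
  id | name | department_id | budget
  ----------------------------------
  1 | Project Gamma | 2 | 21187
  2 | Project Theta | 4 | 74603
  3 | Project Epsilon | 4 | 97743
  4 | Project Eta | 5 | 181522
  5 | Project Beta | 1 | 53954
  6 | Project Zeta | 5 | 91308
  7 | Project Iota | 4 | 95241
SELECT p.name FROM departments p LEFT JOIN employees c ON c.department_id = p.id WHERE c.id IS NULL

Execution result:
Legal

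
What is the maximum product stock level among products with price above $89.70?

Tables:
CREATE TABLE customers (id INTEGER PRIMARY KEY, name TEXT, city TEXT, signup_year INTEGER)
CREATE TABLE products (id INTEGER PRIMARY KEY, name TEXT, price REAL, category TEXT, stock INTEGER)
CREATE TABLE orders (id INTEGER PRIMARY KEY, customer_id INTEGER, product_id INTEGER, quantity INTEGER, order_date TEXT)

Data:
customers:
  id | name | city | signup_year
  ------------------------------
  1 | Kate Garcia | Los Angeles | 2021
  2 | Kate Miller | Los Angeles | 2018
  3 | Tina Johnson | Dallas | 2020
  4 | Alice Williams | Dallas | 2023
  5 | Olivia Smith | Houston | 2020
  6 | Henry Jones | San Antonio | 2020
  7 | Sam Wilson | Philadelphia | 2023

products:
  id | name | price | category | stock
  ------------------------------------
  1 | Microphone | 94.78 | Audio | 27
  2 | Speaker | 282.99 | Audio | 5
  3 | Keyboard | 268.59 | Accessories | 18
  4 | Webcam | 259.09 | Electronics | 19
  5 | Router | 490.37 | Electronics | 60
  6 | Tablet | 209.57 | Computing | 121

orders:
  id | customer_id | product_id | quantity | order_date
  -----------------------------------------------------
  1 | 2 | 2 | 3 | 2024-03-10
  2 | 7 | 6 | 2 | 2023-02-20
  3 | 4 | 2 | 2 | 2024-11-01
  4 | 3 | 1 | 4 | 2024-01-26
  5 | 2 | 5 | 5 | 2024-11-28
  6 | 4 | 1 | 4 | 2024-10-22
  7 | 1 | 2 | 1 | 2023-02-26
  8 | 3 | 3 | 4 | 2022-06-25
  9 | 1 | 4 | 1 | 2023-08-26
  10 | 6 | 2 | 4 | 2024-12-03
SELECT MAX(stock) FROM products WHERE price > 89.7

Execution result:
121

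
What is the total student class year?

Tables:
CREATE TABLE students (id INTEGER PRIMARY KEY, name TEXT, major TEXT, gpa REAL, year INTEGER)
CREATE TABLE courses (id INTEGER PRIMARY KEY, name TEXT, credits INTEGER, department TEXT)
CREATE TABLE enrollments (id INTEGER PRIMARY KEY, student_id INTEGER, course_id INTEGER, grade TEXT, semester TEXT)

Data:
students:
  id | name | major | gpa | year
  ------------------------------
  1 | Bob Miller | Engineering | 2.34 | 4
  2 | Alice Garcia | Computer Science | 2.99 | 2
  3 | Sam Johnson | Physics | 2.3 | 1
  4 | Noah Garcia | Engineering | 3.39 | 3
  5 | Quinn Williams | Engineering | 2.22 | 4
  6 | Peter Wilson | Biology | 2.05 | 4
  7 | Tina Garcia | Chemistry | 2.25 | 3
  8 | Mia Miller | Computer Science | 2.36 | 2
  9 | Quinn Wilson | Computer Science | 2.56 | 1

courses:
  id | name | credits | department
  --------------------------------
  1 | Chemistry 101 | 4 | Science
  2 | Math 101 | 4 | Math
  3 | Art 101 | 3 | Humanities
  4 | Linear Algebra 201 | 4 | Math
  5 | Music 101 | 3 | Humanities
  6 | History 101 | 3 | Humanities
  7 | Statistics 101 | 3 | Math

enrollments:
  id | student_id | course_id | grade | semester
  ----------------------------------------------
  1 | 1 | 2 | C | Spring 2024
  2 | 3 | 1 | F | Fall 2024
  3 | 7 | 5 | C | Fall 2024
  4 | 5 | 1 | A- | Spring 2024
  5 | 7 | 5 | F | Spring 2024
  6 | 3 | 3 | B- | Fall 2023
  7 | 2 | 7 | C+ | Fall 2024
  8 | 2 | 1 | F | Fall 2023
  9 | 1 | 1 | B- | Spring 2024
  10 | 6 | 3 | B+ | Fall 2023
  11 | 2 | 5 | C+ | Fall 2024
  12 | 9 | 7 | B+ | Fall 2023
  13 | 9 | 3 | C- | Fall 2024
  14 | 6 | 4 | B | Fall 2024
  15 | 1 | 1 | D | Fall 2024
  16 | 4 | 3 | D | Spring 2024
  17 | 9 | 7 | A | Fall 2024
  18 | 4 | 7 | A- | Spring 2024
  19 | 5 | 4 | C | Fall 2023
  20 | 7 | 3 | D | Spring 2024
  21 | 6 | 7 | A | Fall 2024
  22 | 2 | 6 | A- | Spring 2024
SELECT SUM(year) FROM students

Execution result:
24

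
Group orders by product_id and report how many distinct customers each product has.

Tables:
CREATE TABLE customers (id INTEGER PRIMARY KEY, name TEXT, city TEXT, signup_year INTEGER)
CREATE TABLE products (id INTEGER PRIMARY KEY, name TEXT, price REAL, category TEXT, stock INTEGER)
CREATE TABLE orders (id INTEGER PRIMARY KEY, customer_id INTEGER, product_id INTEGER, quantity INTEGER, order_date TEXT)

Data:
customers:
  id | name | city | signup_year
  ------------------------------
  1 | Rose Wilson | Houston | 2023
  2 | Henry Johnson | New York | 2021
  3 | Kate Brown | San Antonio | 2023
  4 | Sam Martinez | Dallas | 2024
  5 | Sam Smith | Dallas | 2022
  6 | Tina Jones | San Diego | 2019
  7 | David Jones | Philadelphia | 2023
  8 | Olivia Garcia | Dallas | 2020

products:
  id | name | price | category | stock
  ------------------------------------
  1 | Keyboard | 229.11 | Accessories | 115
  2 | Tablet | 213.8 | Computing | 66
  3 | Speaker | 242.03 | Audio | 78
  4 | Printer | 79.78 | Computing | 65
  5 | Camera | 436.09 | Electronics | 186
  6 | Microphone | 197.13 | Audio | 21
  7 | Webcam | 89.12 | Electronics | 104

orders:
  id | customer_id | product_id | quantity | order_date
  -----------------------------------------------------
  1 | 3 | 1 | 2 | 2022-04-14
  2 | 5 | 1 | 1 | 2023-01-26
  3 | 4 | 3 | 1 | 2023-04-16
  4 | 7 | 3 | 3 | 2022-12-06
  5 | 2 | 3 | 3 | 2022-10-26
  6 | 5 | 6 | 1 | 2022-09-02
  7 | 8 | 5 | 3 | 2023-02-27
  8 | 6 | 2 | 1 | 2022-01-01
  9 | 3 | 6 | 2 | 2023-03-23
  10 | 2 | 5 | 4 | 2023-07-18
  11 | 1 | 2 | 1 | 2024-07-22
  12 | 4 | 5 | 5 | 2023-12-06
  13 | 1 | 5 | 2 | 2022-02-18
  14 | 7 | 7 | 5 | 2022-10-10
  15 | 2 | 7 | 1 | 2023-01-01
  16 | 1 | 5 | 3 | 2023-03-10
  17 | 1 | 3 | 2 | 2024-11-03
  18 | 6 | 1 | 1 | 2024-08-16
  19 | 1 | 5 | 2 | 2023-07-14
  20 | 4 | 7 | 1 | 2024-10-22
SELECT product_id, COUNT(DISTINCT customer_id) AS distinct_customer_count FROM orders GROUP BY product_id

Execution result:
product_id | distinct_customer_count
1 | 3
2 | 2
3 | 4
5 | 4
6 | 2
7 | 3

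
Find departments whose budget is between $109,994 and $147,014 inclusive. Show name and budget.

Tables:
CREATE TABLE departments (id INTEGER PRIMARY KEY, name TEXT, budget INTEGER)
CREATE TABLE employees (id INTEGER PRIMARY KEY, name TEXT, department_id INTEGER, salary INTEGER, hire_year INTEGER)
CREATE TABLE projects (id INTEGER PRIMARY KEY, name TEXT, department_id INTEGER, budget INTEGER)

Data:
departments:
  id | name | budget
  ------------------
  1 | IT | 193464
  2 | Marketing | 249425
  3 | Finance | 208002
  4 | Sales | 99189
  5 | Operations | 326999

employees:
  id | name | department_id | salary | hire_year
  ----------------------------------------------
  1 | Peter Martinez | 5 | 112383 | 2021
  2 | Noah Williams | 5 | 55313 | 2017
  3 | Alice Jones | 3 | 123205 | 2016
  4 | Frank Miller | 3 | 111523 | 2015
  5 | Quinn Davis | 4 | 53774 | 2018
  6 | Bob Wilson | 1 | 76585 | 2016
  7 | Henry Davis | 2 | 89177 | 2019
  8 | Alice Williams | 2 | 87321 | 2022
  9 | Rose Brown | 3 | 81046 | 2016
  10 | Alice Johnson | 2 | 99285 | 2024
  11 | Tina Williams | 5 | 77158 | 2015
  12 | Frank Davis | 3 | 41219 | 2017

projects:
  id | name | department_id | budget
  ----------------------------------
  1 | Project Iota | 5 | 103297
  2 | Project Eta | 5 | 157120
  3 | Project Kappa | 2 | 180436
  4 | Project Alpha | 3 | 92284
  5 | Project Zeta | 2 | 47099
SELECT name, budget FROM departments WHERE budget BETWEEN 109994 AND 147014

Execution result:
(no rows)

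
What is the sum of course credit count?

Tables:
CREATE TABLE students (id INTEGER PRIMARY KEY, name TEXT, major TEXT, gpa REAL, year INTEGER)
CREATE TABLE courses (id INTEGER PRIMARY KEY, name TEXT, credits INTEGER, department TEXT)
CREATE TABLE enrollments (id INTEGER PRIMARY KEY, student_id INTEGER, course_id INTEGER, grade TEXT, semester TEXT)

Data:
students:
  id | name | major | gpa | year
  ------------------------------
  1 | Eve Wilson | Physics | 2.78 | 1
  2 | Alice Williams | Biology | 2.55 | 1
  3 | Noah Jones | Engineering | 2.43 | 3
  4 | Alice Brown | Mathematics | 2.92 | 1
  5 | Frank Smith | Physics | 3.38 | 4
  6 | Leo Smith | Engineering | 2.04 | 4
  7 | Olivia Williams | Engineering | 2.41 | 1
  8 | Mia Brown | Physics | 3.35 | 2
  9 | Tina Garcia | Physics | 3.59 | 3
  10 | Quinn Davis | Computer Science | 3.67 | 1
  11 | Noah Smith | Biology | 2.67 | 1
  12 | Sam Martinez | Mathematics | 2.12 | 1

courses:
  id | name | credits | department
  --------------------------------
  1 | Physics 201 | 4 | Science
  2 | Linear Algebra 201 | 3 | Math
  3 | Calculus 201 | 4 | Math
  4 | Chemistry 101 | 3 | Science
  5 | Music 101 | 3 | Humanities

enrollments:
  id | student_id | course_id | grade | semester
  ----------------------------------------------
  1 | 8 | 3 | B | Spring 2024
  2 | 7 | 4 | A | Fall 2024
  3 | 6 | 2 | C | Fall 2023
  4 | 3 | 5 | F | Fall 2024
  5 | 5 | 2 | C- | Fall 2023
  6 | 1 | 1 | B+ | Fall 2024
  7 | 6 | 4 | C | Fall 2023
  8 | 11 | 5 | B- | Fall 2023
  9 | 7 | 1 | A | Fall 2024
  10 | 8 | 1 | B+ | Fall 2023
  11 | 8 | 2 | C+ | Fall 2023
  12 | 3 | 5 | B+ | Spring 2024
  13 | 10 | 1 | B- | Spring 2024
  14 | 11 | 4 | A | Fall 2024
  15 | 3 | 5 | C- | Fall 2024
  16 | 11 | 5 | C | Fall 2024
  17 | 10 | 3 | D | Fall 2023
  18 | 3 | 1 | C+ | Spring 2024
SELECT SUM(credits) FROM courses

Execution result:
17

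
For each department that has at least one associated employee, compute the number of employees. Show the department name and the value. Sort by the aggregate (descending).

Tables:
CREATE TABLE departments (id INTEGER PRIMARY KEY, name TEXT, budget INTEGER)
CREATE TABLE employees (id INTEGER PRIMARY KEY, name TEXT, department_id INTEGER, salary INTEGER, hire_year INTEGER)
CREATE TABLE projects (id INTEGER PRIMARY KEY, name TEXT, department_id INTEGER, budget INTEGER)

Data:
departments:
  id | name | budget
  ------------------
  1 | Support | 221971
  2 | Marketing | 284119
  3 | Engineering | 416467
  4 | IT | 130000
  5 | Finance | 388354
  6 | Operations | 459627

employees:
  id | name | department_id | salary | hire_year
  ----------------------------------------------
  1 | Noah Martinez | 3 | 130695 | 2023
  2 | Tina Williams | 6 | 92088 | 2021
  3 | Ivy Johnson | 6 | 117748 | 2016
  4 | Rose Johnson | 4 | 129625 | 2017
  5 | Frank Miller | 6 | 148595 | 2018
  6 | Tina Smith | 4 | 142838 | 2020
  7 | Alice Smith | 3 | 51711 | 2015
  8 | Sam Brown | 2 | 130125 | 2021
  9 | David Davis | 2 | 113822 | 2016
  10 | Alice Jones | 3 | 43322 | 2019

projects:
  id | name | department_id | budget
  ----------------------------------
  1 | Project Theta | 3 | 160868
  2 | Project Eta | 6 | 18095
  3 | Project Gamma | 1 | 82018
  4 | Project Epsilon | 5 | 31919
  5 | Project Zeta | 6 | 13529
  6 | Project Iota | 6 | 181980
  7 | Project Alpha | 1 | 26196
SELECT p.name, COUNT(*) AS n FROM employees c JOIN departments p ON c.department_id = p.id GROUP BY p.id, p.name ORDER BY n DESC

Execution result:
name | n
Engineering | 3
Operations | 3
Marketing | 2
IT | 2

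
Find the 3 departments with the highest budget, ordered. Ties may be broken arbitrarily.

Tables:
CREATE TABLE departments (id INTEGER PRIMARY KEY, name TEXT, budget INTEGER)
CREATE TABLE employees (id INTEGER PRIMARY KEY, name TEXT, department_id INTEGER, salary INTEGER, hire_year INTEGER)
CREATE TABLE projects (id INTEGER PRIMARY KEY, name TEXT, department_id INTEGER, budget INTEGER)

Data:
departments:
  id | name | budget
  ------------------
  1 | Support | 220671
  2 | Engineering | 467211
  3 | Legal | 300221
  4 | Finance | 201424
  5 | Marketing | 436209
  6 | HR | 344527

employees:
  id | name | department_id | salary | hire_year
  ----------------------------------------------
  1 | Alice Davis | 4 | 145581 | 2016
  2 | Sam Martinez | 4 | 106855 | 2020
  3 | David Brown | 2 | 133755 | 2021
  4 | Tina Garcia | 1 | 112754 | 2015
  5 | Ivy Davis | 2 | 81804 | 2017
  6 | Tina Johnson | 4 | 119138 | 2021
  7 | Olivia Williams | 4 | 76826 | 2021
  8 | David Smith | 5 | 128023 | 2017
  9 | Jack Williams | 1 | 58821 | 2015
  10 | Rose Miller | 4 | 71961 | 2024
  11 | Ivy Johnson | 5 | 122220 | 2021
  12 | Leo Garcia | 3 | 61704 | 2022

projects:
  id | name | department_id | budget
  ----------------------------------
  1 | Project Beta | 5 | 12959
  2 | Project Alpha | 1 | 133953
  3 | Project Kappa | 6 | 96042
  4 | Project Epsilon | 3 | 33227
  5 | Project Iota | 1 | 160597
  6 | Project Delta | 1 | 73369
SELECT name, budget FROM departments ORDER BY budget DESC LIMIT 3

Execution result:
name | budget
Engineering | 467211
Marketing | 436209
HR | 344527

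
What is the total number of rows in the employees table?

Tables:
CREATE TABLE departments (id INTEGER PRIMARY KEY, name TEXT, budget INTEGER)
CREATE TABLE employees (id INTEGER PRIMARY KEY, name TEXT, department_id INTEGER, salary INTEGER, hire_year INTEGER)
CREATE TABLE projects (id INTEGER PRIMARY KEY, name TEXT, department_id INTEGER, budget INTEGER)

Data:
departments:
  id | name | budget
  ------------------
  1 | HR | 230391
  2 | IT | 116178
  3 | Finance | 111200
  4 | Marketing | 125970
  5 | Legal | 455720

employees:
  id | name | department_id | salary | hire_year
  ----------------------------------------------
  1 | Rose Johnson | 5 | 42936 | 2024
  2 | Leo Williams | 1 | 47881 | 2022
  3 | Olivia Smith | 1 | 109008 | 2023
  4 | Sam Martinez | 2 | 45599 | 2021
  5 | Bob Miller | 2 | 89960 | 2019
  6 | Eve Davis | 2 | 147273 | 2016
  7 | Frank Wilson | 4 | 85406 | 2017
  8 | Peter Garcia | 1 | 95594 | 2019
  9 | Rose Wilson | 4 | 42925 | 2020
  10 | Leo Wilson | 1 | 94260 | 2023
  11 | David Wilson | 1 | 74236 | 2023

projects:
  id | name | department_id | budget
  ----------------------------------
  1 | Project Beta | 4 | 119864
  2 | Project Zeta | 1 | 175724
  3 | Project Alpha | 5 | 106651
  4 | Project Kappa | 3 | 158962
SELECT COUNT(*) FROM employees

Execution result:
11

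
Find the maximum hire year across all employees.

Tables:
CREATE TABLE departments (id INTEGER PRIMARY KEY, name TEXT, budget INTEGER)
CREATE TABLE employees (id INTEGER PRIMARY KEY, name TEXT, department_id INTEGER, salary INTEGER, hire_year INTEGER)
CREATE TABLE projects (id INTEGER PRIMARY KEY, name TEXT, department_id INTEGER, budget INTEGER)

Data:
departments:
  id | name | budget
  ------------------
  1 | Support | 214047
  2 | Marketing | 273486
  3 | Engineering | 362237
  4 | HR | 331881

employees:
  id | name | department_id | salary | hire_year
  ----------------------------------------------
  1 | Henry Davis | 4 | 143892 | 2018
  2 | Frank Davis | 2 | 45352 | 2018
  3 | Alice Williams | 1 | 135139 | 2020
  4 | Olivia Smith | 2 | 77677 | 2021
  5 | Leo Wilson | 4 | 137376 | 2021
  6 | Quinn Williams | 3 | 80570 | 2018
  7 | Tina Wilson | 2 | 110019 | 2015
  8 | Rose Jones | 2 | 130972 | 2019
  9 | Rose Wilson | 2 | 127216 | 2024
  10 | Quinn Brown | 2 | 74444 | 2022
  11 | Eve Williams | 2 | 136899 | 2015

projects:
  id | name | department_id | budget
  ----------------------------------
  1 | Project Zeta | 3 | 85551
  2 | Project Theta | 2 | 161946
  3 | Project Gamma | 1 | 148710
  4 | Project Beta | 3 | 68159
SELECT MAX(hire_year) FROM employees

Execution result:
2024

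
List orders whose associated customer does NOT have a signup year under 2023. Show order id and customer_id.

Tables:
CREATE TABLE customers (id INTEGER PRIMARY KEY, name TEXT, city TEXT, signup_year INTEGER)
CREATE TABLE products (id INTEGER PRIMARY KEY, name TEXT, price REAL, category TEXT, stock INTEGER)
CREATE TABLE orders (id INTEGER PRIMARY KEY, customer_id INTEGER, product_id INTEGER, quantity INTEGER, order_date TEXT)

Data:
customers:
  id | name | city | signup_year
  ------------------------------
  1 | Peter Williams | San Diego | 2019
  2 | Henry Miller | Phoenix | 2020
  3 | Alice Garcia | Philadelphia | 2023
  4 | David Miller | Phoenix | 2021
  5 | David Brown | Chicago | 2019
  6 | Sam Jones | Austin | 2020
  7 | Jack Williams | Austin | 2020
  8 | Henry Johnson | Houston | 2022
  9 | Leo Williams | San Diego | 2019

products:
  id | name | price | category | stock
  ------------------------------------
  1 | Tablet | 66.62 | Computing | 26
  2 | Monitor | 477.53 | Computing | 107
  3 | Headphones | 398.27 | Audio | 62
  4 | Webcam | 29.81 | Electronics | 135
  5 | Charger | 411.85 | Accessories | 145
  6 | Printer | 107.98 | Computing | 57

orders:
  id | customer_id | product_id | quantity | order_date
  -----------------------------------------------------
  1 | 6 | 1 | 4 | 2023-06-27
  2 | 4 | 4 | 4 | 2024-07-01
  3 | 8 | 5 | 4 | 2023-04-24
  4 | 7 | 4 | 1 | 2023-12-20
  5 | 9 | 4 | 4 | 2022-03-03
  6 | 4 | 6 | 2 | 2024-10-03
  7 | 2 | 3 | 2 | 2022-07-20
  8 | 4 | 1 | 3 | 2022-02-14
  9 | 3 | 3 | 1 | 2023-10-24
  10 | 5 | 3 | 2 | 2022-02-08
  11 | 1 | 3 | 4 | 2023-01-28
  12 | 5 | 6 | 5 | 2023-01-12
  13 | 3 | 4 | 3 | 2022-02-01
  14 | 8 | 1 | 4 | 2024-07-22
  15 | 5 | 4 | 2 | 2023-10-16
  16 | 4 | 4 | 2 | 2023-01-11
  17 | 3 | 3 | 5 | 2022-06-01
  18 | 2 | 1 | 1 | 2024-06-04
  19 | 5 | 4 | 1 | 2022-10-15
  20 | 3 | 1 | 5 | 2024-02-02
SELECT id, customer_id FROM orders WHERE customer_id NOT IN (SELECT id FROM customers WHERE signup_year < 2023)

Execution result:
id | customer_id
9 | 3
13 | 3
17 | 3
20 | 3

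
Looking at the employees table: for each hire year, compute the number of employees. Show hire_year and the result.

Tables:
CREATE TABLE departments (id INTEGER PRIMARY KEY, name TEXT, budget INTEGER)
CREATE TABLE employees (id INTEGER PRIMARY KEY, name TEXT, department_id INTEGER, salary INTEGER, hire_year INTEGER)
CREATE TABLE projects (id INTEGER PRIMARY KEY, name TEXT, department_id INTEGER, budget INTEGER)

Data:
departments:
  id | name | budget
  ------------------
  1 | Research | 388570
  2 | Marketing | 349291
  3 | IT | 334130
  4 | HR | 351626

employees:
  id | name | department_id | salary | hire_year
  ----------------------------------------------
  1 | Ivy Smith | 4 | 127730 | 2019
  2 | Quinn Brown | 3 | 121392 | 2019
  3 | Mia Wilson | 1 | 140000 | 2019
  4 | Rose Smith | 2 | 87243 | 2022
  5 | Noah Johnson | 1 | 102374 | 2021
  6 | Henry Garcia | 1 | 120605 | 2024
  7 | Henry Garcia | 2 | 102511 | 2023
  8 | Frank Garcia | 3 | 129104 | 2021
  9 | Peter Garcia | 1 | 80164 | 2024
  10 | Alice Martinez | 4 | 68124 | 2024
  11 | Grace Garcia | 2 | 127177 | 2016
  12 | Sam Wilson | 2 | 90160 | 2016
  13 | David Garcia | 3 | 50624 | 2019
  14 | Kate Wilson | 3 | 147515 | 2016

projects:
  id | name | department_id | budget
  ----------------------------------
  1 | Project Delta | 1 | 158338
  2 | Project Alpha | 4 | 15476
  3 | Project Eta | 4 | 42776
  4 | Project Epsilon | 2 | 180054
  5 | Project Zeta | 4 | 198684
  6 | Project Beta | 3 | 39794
SELECT hire_year, COUNT(*) AS n FROM employees GROUP BY hire_year

Execution result:
hire_year | n
2016 | 3
2019 | 4
2021 | 2
2022 | 1
2023 | 1
2024 | 3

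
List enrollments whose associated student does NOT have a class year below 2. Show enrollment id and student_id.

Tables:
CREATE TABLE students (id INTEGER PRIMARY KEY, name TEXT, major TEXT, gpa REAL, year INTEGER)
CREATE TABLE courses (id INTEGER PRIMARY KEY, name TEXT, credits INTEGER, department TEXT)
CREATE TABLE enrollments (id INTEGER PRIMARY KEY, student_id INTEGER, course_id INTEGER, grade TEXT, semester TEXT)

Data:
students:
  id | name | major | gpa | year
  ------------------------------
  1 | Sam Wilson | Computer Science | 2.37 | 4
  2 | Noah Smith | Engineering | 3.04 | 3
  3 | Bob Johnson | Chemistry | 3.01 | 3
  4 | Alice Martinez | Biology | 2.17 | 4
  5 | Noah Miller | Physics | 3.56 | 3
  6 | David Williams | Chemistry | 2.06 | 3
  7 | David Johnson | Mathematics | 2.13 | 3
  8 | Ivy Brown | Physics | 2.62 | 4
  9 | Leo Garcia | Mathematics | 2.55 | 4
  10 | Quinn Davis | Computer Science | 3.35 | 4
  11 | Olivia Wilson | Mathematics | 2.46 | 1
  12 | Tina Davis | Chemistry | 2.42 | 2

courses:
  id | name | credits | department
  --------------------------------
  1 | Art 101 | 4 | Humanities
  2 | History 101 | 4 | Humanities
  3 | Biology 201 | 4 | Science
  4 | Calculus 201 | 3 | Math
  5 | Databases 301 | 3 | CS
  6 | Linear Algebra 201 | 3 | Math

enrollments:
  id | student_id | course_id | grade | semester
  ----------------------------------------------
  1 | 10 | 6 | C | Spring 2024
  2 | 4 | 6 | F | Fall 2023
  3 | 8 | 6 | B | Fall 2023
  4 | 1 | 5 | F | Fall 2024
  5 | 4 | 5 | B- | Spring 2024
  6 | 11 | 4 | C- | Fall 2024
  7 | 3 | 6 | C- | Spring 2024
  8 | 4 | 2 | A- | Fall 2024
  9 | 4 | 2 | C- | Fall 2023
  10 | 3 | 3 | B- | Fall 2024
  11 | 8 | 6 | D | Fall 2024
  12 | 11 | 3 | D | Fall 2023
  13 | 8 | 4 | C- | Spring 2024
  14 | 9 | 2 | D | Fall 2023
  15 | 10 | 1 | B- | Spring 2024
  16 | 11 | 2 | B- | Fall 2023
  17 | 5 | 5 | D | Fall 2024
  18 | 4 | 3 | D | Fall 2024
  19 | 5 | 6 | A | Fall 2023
SELECT id, student_id FROM enrollments WHERE student_id NOT IN (SELECT id FROM students WHERE year < 2)

Execution result:
id | student_id
1 | 10
2 | 4
3 | 8
4 | 1
5 | 4
7 | 3
8 | 4
9 | 4
10 | 3
11 | 8
13 | 8
14 | 9
15 | 10
17 | 5
18 | 4
19 | 5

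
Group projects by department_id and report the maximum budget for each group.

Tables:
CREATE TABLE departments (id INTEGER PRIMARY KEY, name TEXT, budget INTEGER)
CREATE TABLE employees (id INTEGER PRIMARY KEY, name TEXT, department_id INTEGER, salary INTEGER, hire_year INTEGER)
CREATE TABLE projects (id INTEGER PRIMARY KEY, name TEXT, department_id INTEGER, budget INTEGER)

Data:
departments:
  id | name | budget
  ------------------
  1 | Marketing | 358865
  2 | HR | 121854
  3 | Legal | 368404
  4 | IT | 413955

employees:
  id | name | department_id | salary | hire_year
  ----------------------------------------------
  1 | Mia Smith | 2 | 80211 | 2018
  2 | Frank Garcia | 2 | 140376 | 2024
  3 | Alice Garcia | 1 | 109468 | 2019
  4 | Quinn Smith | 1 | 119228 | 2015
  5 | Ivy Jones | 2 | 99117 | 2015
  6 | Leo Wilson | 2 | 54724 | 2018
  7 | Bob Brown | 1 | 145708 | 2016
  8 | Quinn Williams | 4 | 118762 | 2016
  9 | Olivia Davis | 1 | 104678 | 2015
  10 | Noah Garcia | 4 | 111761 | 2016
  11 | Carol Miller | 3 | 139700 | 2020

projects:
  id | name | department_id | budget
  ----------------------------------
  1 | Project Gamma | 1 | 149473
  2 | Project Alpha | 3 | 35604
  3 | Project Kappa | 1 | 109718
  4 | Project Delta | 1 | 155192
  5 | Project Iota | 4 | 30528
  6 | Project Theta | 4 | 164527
SELECT department_id, MAX(budget) AS max_budget FROM projects GROUP BY department_id

Execution result:
department_id | max_budget
1 | 155192
3 | 35604
4 | 164527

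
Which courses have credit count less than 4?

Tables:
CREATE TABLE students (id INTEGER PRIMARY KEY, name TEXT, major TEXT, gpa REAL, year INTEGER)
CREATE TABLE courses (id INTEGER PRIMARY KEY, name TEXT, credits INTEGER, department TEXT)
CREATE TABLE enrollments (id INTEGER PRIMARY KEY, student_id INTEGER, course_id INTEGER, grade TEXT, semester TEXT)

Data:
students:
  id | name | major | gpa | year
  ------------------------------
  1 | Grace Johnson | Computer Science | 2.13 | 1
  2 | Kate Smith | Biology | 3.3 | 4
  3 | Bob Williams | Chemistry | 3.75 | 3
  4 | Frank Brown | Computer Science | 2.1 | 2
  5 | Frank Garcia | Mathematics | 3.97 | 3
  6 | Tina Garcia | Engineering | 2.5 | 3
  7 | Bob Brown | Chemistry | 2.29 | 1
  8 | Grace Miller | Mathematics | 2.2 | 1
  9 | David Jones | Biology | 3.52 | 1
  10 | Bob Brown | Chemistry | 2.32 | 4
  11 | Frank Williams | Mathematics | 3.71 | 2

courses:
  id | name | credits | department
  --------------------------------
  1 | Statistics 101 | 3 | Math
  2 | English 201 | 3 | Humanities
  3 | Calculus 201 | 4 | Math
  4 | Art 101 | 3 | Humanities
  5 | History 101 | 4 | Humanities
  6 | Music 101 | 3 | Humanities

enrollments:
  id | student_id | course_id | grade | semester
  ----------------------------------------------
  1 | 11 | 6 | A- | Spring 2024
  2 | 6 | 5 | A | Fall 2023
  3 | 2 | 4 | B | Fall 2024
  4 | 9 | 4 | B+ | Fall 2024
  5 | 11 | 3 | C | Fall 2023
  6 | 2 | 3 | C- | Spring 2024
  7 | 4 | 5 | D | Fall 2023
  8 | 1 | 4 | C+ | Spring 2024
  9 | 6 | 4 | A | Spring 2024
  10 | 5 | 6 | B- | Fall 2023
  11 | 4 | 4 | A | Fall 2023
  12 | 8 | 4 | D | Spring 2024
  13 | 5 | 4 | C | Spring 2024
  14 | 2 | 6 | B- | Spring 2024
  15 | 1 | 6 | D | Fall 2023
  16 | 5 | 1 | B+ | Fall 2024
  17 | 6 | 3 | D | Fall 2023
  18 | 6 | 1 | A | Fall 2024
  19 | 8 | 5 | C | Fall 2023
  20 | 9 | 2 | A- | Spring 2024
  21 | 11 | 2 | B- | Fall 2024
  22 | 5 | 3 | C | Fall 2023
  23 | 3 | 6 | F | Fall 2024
SELECT name, credits FROM courses WHERE credits < 4

Execution result:
name | credits
Statistics 101 | 3
English 201 | 3
Art 101 | 3
Music 101 | 3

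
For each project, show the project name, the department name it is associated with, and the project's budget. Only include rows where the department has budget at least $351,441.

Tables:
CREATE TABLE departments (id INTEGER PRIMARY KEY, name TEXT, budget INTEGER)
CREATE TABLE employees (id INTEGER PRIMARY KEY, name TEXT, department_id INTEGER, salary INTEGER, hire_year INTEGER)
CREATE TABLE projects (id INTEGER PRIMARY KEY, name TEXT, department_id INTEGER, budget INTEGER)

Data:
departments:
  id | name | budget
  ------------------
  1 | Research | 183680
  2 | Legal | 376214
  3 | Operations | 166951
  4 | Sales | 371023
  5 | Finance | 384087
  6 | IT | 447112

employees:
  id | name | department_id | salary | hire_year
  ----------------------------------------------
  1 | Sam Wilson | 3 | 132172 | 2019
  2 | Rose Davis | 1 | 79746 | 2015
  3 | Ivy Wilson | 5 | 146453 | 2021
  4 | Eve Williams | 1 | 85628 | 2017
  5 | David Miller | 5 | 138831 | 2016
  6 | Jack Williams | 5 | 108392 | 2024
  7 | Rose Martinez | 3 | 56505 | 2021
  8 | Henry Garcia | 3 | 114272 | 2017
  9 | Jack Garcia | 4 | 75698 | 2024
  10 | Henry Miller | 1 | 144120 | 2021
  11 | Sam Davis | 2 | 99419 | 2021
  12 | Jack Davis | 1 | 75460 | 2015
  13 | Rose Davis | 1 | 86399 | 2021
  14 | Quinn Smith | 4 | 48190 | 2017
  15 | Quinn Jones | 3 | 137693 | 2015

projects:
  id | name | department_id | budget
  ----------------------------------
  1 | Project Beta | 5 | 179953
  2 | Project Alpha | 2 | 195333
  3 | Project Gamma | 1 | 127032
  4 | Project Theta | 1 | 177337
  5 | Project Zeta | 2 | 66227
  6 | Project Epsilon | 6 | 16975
SELECT c.name, p.name AS department, c.budget FROM projects c JOIN departments p ON c.department_id = p.id WHERE p.budget >= 351441

Execution result:
name | department | budget
Project Beta | Finance | 179953
Project Alpha | Legal | 195333
Project Zeta | Legal | 66227
Project Epsilon | IT | 16975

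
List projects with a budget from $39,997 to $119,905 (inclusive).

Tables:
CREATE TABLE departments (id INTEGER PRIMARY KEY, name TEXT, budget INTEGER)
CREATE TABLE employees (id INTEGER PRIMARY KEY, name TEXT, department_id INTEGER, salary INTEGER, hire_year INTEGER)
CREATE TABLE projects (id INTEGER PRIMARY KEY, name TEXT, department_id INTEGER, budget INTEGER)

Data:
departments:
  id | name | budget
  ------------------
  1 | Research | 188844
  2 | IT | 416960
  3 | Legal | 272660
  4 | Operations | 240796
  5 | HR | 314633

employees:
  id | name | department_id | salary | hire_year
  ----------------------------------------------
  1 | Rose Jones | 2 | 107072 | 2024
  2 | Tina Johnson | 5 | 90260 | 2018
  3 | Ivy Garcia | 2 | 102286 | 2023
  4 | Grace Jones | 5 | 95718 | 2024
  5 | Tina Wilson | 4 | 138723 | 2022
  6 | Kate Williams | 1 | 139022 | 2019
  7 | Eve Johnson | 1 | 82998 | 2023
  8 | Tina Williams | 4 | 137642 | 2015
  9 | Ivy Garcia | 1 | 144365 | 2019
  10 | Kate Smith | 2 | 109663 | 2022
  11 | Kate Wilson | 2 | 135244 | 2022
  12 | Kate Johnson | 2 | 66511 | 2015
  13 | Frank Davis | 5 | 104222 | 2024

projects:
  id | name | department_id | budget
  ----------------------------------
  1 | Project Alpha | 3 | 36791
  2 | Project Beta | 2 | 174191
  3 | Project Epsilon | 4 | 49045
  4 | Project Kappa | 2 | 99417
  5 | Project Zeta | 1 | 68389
SELECT name, budget FROM projects WHERE budget BETWEEN 39997 AND 119905

Execution result:
name | budget
Project Epsilon | 49045
Project Kappa | 99417
Project Zeta | 68389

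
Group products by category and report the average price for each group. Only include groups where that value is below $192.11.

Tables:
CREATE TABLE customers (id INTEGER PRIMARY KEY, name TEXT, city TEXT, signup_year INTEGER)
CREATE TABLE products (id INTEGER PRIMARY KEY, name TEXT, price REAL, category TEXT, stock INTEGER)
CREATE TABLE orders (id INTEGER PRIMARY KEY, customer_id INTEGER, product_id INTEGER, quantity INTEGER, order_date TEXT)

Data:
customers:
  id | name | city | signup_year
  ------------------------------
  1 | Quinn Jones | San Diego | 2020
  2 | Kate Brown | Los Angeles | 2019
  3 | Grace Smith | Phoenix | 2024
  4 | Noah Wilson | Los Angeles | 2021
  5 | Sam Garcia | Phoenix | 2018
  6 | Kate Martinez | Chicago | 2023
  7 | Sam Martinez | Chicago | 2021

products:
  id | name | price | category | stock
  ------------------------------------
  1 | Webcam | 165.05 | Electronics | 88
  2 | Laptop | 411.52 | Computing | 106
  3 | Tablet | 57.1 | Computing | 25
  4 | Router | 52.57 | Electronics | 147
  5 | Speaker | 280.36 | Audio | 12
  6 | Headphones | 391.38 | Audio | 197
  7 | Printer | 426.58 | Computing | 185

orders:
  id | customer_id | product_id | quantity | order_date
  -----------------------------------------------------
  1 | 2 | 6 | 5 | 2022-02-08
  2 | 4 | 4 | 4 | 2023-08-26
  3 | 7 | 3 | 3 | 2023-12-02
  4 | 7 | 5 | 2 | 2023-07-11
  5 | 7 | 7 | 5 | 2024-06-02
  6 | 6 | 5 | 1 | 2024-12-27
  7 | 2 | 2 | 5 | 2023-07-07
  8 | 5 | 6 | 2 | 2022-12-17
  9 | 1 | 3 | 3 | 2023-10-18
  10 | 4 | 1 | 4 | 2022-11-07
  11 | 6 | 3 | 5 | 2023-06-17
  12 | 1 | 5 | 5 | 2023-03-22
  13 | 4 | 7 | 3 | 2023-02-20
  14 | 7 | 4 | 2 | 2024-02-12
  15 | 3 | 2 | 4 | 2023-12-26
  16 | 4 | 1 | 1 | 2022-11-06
SELECT category, AVG(price) AS avg_price FROM products GROUP BY category HAVING AVG(price) < 192.11

Execution result:
category | avg_price
Electronics | 108.81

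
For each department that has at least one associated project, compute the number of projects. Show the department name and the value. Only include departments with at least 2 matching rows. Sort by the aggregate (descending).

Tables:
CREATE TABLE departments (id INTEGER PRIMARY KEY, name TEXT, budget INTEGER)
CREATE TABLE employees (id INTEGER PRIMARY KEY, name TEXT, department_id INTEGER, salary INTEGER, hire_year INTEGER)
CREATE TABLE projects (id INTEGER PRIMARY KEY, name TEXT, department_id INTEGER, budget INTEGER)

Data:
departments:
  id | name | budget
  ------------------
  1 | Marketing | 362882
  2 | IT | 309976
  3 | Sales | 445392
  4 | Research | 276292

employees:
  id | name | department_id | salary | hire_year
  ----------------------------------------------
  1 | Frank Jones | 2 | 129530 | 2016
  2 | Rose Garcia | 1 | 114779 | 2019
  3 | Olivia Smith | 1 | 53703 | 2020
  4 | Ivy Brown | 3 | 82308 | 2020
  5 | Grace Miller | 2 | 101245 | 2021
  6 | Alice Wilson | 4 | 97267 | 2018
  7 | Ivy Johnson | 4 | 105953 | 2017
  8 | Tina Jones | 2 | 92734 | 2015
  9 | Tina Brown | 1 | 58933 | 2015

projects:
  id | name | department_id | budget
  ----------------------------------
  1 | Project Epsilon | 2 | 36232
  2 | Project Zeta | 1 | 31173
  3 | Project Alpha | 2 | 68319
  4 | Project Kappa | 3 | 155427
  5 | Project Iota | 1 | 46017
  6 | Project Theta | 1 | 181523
SELECT p.name, COUNT(*) AS n FROM projects c JOIN departments p ON c.department_id = p.id GROUP BY p.id, p.name HAVING COUNT(*) >= 2 ORDER BY n DESC

Execution result:
name | n
Marketing | 3
IT | 2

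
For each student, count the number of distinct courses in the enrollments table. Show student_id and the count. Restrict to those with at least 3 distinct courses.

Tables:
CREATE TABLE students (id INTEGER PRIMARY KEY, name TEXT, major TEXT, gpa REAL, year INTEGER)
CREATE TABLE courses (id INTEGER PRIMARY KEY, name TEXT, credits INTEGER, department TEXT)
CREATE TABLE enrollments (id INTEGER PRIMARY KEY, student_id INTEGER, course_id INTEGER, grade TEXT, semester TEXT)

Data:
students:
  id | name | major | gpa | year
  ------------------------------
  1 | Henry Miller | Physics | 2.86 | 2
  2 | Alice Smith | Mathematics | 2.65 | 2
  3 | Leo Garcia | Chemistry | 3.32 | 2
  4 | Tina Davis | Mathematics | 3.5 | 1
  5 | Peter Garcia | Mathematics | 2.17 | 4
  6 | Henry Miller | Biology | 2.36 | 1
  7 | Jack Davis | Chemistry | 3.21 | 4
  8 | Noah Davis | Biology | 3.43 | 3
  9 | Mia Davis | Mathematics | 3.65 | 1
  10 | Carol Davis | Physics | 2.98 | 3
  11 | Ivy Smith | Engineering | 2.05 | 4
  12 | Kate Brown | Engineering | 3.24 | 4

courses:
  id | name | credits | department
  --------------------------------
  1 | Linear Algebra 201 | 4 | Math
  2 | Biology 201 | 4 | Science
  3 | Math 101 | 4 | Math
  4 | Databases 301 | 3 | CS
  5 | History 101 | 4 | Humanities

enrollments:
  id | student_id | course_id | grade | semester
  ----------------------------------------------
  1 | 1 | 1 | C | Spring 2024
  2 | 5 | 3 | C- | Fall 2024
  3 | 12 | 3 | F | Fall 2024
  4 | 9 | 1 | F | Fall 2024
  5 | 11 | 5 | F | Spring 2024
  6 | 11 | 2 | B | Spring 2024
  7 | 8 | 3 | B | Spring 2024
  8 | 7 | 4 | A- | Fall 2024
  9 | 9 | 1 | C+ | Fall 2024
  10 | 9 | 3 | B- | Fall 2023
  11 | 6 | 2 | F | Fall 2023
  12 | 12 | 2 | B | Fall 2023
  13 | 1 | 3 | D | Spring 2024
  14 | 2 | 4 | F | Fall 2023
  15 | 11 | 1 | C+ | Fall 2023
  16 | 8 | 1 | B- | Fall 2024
SELECT student_id, COUNT(DISTINCT course_id) AS distinct_course_count FROM enrollments GROUP BY student_id HAVING COUNT(DISTINCT course_id) >= 3

Execution result:
student_id | distinct_course_count
11 | 3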